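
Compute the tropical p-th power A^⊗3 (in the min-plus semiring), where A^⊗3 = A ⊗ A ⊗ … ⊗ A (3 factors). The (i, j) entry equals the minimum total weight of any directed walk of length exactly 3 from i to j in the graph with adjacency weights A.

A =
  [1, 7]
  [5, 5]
A^⊗3 =
  [3, 9]
  [7, 13]

Each entry (A^⊗3)_ij equals the minimum over all length-3 walks i = v_0 → v_1 → … → v_3 = j of Σ_t A[v_t][v_{t+1}]. For example, for (i, j) = (0, 1) we minimise over 4 possible intermediate vertex sequences; the minimum is 9, attained along the walk 0 → 0 → 0 → 1.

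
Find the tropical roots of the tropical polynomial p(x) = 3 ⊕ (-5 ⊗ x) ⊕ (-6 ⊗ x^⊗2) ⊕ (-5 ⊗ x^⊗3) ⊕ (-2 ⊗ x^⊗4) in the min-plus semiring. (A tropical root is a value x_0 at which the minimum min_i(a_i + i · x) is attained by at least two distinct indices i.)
Roots: {-3, -1, 1, 8}

Each tropical root is a break point of the lower envelope of the lines y = a_i + i · x (there are 5 lines, with slopes 0, 1, ..., 4). Only the lines that attain the minimum somewhere contribute to roots; other lines are dominated. Here the surviving (envelope) indices are i = 4, i = 3, i = 2, i = 1, i = 0.
Intersections between consecutive envelope lines give the roots: for adjacent envelope indices i < j the intersection is x = (a_i − a_j) / (j − i). Reading off the sorted break points: {-3, -1, 1, 8}.
Verification: at each break x_0, at least two indices attain the minimum of min_i(a_i + i · x_0).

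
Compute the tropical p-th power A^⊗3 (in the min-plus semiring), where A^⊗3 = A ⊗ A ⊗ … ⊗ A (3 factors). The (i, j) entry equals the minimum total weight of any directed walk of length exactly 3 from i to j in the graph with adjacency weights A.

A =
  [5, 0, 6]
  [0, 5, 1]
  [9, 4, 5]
A^⊗3 =
  [5, 0, 6]
  [0, 5, 1]
  [9, 4, 10]

Each entry (A^⊗3)_ij equals the minimum over all length-3 walks i = v_0 → v_1 → … → v_3 = j of Σ_t A[v_t][v_{t+1}]. For example, for (i, j) = (0, 2) we minimise over 9 possible intermediate vertex sequences; the minimum is 6, attained along the walk 0 → 0 → 1 → 2.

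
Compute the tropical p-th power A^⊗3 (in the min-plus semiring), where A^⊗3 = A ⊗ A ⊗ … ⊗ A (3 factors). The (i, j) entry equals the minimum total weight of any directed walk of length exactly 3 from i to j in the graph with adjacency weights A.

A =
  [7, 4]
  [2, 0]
A^⊗3 =
  [6, 4]
  [2, 0]

Each entry (A^⊗3)_ij equals the minimum over all length-3 walks i = v_0 → v_1 → … → v_3 = j of Σ_t A[v_t][v_{t+1}]. For example, for (i, j) = (0, 1) we minimise over 4 possible intermediate vertex sequences; the minimum is 4, attained along the walk 0 → 1 → 1 → 1.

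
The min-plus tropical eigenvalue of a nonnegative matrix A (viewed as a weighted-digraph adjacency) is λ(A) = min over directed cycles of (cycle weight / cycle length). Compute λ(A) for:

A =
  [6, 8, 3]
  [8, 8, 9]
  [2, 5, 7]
λ(A) = 5/2

Enumerate directed cycles and compute their means (weight / length). Sample:
  cycle 0 → 0: weight = 6, length = 1, mean = 6/1 ≈ 6.000
  cycle 1 → 1: weight = 8, length = 1, mean = 8/1 ≈ 8.000
  cycle 2 → 2: weight = 7, length = 1, mean = 7/1 ≈ 7.000
  cycle 0 → 1 → 0: weight = 16, length = 2, mean = 16/2 ≈ 8.000
  cycle 0 → 2 → 0: weight = 5, length = 2, mean = 5/2 ≈ 2.500
  cycle 1 → 0 → 1: weight = 16, length = 2, mean = 16/2 ≈ 8.000
Minimum mean = 2.500, attained e.g. along the cycle 0 → 2 → 0 with weight 5 and length 2. So λ(A) = 5/2 = 5/2.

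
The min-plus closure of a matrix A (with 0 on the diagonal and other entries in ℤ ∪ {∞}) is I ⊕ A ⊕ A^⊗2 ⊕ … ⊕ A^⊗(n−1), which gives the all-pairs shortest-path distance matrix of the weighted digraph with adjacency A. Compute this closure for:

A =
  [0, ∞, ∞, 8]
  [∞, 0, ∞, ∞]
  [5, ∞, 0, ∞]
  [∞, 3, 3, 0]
Closure =
  [0, 11, 11, 8]
  [∞, 0, ∞, ∞]
  [5, 16, 0, 13]
  [8, 3, 3, 0]

This is the Floyd-Warshall all-pairs shortest-path computation. For each intermediate vertex k = 0, 1, …, 3, update dist[i][j] ← min(dist[i][j], dist[i][k] + dist[k][j]). The final matrix gives, for each (i, j), the minimum total weight of any directed path from i to j (possibly empty when i = j).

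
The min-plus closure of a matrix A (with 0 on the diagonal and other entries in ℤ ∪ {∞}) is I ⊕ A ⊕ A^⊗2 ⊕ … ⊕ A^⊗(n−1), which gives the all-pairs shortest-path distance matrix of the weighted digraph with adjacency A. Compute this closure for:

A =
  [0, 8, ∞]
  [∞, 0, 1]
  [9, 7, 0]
Closure =
  [0, 8, 9]
  [10, 0, 1]
  [9, 7, 0]

This is the Floyd-Warshall all-pairs shortest-path computation. For each intermediate vertex k = 0, 1, …, 2, update dist[i][j] ← min(dist[i][j], dist[i][k] + dist[k][j]). The final matrix gives, for each (i, j), the minimum total weight of any directed path from i to j (possibly empty when i = j).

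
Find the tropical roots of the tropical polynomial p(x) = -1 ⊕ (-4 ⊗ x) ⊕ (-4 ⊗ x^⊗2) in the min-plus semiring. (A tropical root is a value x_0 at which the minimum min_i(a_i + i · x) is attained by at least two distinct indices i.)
Roots: {0, 3}

Each tropical root is a break point of the lower envelope of the lines y = a_i + i · x (there are 3 lines, with slopes 0, 1, ..., 2). Only the lines that attain the minimum somewhere contribute to roots; other lines are dominated. Here the surviving (envelope) indices are i = 2, i = 1, i = 0.
Intersections between consecutive envelope lines give the roots: for adjacent envelope indices i < j the intersection is x = (a_i − a_j) / (j − i). Reading off the sorted break points: {0, 3}.
Verification: at each break x_0, at least two indices attain the minimum of min_i(a_i + i · x_0).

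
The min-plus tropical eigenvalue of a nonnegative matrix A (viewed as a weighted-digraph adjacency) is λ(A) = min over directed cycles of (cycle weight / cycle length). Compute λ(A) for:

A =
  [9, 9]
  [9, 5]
λ(A) = 5

Enumerate directed cycles and compute their means (weight / length). Sample:
  cycle 0 → 0: weight = 9, length = 1, mean = 9/1 ≈ 9.000
  cycle 1 → 1: weight = 5, length = 1, mean = 5/1 ≈ 5.000
  cycle 0 → 1 → 0: weight = 18, length = 2, mean = 18/2 ≈ 9.000
  cycle 1 → 0 → 1: weight = 18, length = 2, mean = 18/2 ≈ 9.000
Minimum mean = 5.000, attained e.g. along the cycle 1 → 1 with weight 5 and length 1. So λ(A) = 5/1 = 5.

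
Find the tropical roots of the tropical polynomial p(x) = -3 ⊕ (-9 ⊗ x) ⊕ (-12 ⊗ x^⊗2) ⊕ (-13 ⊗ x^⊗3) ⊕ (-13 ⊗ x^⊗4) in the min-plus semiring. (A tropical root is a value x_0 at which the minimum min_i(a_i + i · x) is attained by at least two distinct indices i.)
Roots: {0, 1, 3, 6}

Each tropical root is a break point of the lower envelope of the lines y = a_i + i · x (there are 5 lines, with slopes 0, 1, ..., 4). Only the lines that attain the minimum somewhere contribute to roots; other lines are dominated. Here the surviving (envelope) indices are i = 4, i = 3, i = 2, i = 1, i = 0.
Intersections between consecutive envelope lines give the roots: for adjacent envelope indices i < j the intersection is x = (a_i − a_j) / (j − i). Reading off the sorted break points: {0, 1, 3, 6}.
Verification: at each break x_0, at least two indices attain the minimum of min_i(a_i + i · x_0).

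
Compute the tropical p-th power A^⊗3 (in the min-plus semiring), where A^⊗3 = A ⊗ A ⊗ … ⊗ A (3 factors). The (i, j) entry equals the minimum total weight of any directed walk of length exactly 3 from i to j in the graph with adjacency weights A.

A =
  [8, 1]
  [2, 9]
A^⊗3 =
  [11, 4]
  [5, 11]

Each entry (A^⊗3)_ij equals the minimum over all length-3 walks i = v_0 → v_1 → … → v_3 = j of Σ_t A[v_t][v_{t+1}]. For example, for (i, j) = (0, 1) we minimise over 4 possible intermediate vertex sequences; the minimum is 4, attained along the walk 0 → 1 → 0 → 1.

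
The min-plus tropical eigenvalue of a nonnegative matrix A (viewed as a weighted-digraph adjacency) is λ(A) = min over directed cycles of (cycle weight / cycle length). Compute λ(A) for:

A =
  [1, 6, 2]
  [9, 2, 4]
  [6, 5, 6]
λ(A) = 1

Enumerate directed cycles and compute their means (weight / length). Sample:
  cycle 0 → 0: weight = 1, length = 1, mean = 1/1 ≈ 1.000
  cycle 1 → 1: weight = 2, length = 1, mean = 2/1 ≈ 2.000
  cycle 2 → 2: weight = 6, length = 1, mean = 6/1 ≈ 6.000
  cycle 0 → 1 → 0: weight = 15, length = 2, mean = 15/2 ≈ 7.500
  cycle 0 → 2 → 0: weight = 8, length = 2, mean = 8/2 ≈ 4.000
  cycle 1 → 0 → 1: weight = 15, length = 2, mean = 15/2 ≈ 7.500
Minimum mean = 1.000, attained e.g. along the cycle 0 → 0 with weight 1 and length 1. So λ(A) = 1/1 = 1.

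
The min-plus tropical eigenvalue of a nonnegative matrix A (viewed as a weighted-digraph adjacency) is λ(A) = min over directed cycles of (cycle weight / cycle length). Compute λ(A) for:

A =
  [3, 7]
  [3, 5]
λ(A) = 3

Enumerate directed cycles and compute their means (weight / length). Sample:
  cycle 0 → 0: weight = 3, length = 1, mean = 3/1 ≈ 3.000
  cycle 1 → 1: weight = 5, length = 1, mean = 5/1 ≈ 5.000
  cycle 0 → 1 → 0: weight = 10, length = 2, mean = 10/2 ≈ 5.000
  cycle 1 → 0 → 1: weight = 10, length = 2, mean = 10/2 ≈ 5.000
Minimum mean = 3.000, attained e.g. along the cycle 0 → 0 with weight 3 and length 1. So λ(A) = 3/1 = 3.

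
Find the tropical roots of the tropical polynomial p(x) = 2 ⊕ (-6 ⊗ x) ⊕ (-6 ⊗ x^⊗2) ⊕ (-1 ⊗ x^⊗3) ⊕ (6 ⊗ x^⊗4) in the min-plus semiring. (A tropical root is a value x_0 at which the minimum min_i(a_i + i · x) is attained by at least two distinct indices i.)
Roots: {-7, -5, 0, 8}

Each tropical root is a break point of the lower envelope of the lines y = a_i + i · x (there are 5 lines, with slopes 0, 1, ..., 4). Only the lines that attain the minimum somewhere contribute to roots; other lines are dominated. Here the surviving (envelope) indices are i = 4, i = 3, i = 2, i = 1, i = 0.
Intersections between consecutive envelope lines give the roots: for adjacent envelope indices i < j the intersection is x = (a_i − a_j) / (j − i). Reading off the sorted break points: {-7, -5, 0, 8}.
Verification: at each break x_0, at least two indices attain the minimum of min_i(a_i + i · x_0).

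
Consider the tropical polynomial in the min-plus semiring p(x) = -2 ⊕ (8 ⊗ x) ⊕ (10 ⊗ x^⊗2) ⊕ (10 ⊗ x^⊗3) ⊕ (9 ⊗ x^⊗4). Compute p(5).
p(5) = -2

A tropical monomial a ⊗ x^⊗i evaluates to a + i · x. Evaluating each term at x = 5:
  Term 0 contributes -2 + 0 · 5 = -2
  Term 1 contributes 8 + 1 · 5 = 13
  Term 2 contributes 10 + 2 · 5 = 20
  Term 3 contributes 10 + 3 · 5 = 25
  Term 4 contributes 9 + 4 · 5 = 29
p(5) = ⊕ of these = min[-2, 13, 20, 25, 29] = -2.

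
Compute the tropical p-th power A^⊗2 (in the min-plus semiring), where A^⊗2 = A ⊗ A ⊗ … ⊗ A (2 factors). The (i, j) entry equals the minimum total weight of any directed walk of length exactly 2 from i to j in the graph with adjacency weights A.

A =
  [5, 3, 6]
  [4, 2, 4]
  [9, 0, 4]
A^⊗2 =
  [7, 5, 7]
  [6, 4, 6]
  [4, 2, 4]

Each entry (A^⊗2)_ij equals the minimum over all length-2 walks i = v_0 → v_1 → … → v_2 = j of Σ_t A[v_t][v_{t+1}]. For example, for (i, j) = (0, 2) we minimise over 3 possible intermediate vertex sequences; the minimum is 7, attained along the walk 0 → 1 → 2.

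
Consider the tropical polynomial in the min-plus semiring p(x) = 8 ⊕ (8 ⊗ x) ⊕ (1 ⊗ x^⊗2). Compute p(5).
p(5) = 8

A tropical monomial a ⊗ x^⊗i evaluates to a + i · x. Evaluating each term at x = 5:
  Term 0 contributes 8 + 0 · 5 = 8
  Term 1 contributes 8 + 1 · 5 = 13
  Term 2 contributes 1 + 2 · 5 = 11
p(5) = ⊕ of these = min[8, 13, 11] = 8.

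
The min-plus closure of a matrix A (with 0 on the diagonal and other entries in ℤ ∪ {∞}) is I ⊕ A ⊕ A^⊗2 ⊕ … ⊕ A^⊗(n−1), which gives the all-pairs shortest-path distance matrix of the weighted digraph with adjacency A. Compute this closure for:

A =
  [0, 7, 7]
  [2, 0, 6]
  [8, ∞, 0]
Closure =
  [0, 7, 7]
  [2, 0, 6]
  [8, 15, 0]

This is the Floyd-Warshall all-pairs shortest-path computation. For each intermediate vertex k = 0, 1, …, 2, update dist[i][j] ← min(dist[i][j], dist[i][k] + dist[k][j]). The final matrix gives, for each (i, j), the minimum total weight of any directed path from i to j (possibly empty when i = j).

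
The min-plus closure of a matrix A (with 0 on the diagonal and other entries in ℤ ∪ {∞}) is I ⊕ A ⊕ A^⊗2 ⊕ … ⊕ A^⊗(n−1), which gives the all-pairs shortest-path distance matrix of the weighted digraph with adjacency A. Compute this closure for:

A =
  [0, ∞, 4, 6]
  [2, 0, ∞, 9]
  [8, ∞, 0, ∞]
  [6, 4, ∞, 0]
Closure =
  [0, 10, 4, 6]
  [2, 0, 6, 8]
  [8, 18, 0, 14]
  [6, 4, 10, 0]

This is the Floyd-Warshall all-pairs shortest-path computation. For each intermediate vertex k = 0, 1, …, 3, update dist[i][j] ← min(dist[i][j], dist[i][k] + dist[k][j]). The final matrix gives, for each (i, j), the minimum total weight of any directed path from i to j (possibly empty when i = j).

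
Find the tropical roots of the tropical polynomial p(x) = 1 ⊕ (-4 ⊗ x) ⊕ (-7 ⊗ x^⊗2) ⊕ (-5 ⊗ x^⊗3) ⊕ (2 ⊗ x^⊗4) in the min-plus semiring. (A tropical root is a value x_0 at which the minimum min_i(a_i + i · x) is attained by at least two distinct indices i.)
Roots: {-7, -2, 3, 5}

Each tropical root is a break point of the lower envelope of the lines y = a_i + i · x (there are 5 lines, with slopes 0, 1, ..., 4). Only the lines that attain the minimum somewhere contribute to roots; other lines are dominated. Here the surviving (envelope) indices are i = 4, i = 3, i = 2, i = 1, i = 0.
Intersections between consecutive envelope lines give the roots: for adjacent envelope indices i < j the intersection is x = (a_i − a_j) / (j − i). Reading off the sorted break points: {-7, -2, 3, 5}.
Verification: at each break x_0, at least two indices attain the minimum of min_i(a_i + i · x_0).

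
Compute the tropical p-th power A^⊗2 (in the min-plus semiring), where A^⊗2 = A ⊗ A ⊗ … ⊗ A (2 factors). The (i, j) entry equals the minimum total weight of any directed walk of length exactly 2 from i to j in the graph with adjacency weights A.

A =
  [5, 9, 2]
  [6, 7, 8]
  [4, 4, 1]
A^⊗2 =
  [6, 6, 3]
  [11, 12, 8]
  [5, 5, 2]

Each entry (A^⊗2)_ij equals the minimum over all length-2 walks i = v_0 → v_1 → … → v_2 = j of Σ_t A[v_t][v_{t+1}]. For example, for (i, j) = (0, 2) we minimise over 3 possible intermediate vertex sequences; the minimum is 3, attained along the walk 0 → 2 → 2.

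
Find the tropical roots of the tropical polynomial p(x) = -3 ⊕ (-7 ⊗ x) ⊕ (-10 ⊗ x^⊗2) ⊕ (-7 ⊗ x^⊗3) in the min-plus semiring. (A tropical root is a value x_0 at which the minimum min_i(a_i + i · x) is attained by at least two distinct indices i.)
Roots: {-3, 3, 4}

Each tropical root is a break point of the lower envelope of the lines y = a_i + i · x (there are 4 lines, with slopes 0, 1, ..., 3). Only the lines that attain the minimum somewhere contribute to roots; other lines are dominated. Here the surviving (envelope) indices are i = 3, i = 2, i = 1, i = 0.
Intersections between consecutive envelope lines give the roots: for adjacent envelope indices i < j the intersection is x = (a_i − a_j) / (j − i). Reading off the sorted break points: {-3, 3, 4}.
Verification: at each break x_0, at least two indices attain the minimum of min_i(a_i + i · x_0).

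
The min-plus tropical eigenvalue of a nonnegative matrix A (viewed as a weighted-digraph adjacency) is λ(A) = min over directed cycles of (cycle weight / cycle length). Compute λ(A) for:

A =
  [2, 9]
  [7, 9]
λ(A) = 2

Enumerate directed cycles and compute their means (weight / length). Sample:
  cycle 0 → 0: weight = 2, length = 1, mean = 2/1 ≈ 2.000
  cycle 1 → 1: weight = 9, length = 1, mean = 9/1 ≈ 9.000
  cycle 0 → 1 → 0: weight = 16, length = 2, mean = 16/2 ≈ 8.000
  cycle 1 → 0 → 1: weight = 16, length = 2, mean = 16/2 ≈ 8.000
Minimum mean = 2.000, attained e.g. along the cycle 0 → 0 with weight 2 and length 1. So λ(A) = 2/1 = 2.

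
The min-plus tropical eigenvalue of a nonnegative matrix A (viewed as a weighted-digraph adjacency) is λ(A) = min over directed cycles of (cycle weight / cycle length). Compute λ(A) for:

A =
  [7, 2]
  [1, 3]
λ(A) = 3/2

Enumerate directed cycles and compute their means (weight / length). Sample:
  cycle 0 → 0: weight = 7, length = 1, mean = 7/1 ≈ 7.000
  cycle 1 → 1: weight = 3, length = 1, mean = 3/1 ≈ 3.000
  cycle 0 → 1 → 0: weight = 3, length = 2, mean = 3/2 ≈ 1.500
  cycle 1 → 0 → 1: weight = 3, length = 2, mean = 3/2 ≈ 1.500
Minimum mean = 1.500, attained e.g. along the cycle 0 → 1 → 0 with weight 3 and length 2. So λ(A) = 3/2 = 3/2.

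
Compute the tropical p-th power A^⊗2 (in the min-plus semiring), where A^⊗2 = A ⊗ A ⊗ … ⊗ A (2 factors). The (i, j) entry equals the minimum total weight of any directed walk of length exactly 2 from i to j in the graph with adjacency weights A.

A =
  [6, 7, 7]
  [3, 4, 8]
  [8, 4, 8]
A^⊗2 =
  [10, 11, 13]
  [7, 8, 10]
  [7, 8, 12]

Each entry (A^⊗2)_ij equals the minimum over all length-2 walks i = v_0 → v_1 → … → v_2 = j of Σ_t A[v_t][v_{t+1}]. For example, for (i, j) = (0, 2) we minimise over 3 possible intermediate vertex sequences; the minimum is 13, attained along the walk 0 → 0 → 2.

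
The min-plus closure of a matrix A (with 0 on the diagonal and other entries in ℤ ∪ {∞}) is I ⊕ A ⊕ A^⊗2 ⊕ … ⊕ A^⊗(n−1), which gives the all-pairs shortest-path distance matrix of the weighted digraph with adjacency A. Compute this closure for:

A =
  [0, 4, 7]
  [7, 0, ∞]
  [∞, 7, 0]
Closure =
  [0, 4, 7]
  [7, 0, 14]
  [14, 7, 0]

This is the Floyd-Warshall all-pairs shortest-path computation. For each intermediate vertex k = 0, 1, …, 2, update dist[i][j] ← min(dist[i][j], dist[i][k] + dist[k][j]). The final matrix gives, for each (i, j), the minimum total weight of any directed path from i to j (possibly empty when i = j).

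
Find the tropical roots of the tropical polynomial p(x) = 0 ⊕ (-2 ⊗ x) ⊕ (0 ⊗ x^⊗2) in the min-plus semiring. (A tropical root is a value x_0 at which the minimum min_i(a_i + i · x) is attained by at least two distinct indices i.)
Roots: {-2, 2}

Each tropical root is a break point of the lower envelope of the lines y = a_i + i · x (there are 3 lines, with slopes 0, 1, ..., 2). Only the lines that attain the minimum somewhere contribute to roots; other lines are dominated. Here the surviving (envelope) indices are i = 2, i = 1, i = 0.
Intersections between consecutive envelope lines give the roots: for adjacent envelope indices i < j the intersection is x = (a_i − a_j) / (j − i). Reading off the sorted break points: {-2, 2}.
Verification: at each break x_0, at least two indices attain the minimum of min_i(a_i + i · x_0).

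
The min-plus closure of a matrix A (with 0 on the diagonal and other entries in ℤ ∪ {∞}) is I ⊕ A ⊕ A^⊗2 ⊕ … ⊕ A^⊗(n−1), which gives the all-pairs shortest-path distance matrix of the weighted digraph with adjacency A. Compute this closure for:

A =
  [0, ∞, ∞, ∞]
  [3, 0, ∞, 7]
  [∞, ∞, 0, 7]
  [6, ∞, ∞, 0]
Closure =
  [0, ∞, ∞, ∞]
  [3, 0, ∞, 7]
  [13, ∞, 0, 7]
  [6, ∞, ∞, 0]

This is the Floyd-Warshall all-pairs shortest-path computation. For each intermediate vertex k = 0, 1, …, 3, update dist[i][j] ← min(dist[i][j], dist[i][k] + dist[k][j]). The final matrix gives, for each (i, j), the minimum total weight of any directed path from i to j (possibly empty when i = j).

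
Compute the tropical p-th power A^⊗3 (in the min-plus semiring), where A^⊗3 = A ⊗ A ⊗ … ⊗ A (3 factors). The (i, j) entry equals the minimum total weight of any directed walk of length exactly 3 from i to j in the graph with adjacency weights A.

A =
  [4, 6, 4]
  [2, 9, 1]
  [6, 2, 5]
A^⊗3 =
  [8, 9, 7]
  [5, 8, 4]
  [8, 5, 8]

Each entry (A^⊗3)_ij equals the minimum over all length-3 walks i = v_0 → v_1 → … → v_3 = j of Σ_t A[v_t][v_{t+1}]. For example, for (i, j) = (0, 2) we minimise over 9 possible intermediate vertex sequences; the minimum is 7, attained along the walk 0 → 2 → 1 → 2.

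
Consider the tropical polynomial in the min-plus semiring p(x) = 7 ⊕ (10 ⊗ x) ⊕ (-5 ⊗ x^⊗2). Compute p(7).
p(7) = 7

A tropical monomial a ⊗ x^⊗i evaluates to a + i · x. Evaluating each term at x = 7:
  Term 0 contributes 7 + 0 · 7 = 7
  Term 1 contributes 10 + 1 · 7 = 17
  Term 2 contributes -5 + 2 · 7 = 9
p(7) = ⊕ of these = min[7, 17, 9] = 7.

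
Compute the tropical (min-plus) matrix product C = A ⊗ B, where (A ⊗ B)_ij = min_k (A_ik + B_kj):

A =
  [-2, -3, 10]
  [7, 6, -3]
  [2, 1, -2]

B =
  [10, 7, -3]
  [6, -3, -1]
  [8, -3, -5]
A ⊗ B =
  [3, -6, -5]
  [5, -6, -8]
  [6, -5, -7]

Apply the min-plus product entry-by-entry:
  C[0][0] = min over k of (A[0][0] + B[0][0] = -2 + 10 = 8, A[0][1] + B[1][0] = -3 + 6 = 3, A[0][2] + B[2][0] = 10 + 8 = 18) = 3 (attained at k = 1)
  C[0][1] = min over k of (A[0][0] + B[0][1] = -2 + 7 = 5, A[0][1] + B[1][1] = -3 + -3 = -6, A[0][2] + B[2][1] = 10 + -3 = 7) = -6 (attained at k = 1)
  C[0][2] = min over k of (A[0][0] + B[0][2] = -2 + -3 = -5, A[0][1] + B[1][2] = -3 + -1 = -4, A[0][2] + B[2][2] = 10 + -5 = 5) = -5 (attained at k = 0)
  C[1][0] = min over k of (A[1][0] + B[0][0] = 7 + 10 = 17, A[1][1] + B[1][0] = 6 + 6 = 12, A[1][2] + B[2][0] = -3 + 8 = 5) = 5 (attained at k = 2)
  C[1][1] = min over k of (A[1][0] + B[0][1] = 7 + 7 = 14, A[1][1] + B[1][1] = 6 + -3 = 3, A[1][2] + B[2][1] = -3 + -3 = -6) = -6 (attained at k = 2)
  C[1][2] = min over k of (A[1][0] + B[0][2] = 7 + -3 = 4, A[1][1] + B[1][2] = 6 + -1 = 5, A[1][2] + B[2][2] = -3 + -5 = -8) = -8 (attained at k = 2)
  C[2][0] = min over k of (A[2][0] + B[0][0] = 2 + 10 = 12, A[2][1] + B[1][0] = 1 + 6 = 7, A[2][2] + B[2][0] = -2 + 8 = 6) = 6 (attained at k = 2)
  C[2][1] = min over k of (A[2][0] + B[0][1] = 2 + 7 = 9, A[2][1] + B[1][1] = 1 + -3 = -2, A[2][2] + B[2][1] = -2 + -3 = -5) = -5 (attained at k = 2)
  C[2][2] = min over k of (A[2][0] + B[0][2] = 2 + -3 = -1, A[2][1] + B[1][2] = 1 + -1 = 0, A[2][2] + B[2][2] = -2 + -5 = -7) = -7 (attained at k = 2)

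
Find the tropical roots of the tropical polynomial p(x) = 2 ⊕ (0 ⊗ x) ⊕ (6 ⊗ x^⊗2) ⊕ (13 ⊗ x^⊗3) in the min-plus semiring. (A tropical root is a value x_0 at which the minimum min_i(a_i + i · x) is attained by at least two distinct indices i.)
Roots: {-7, -6, 2}

Each tropical root is a break point of the lower envelope of the lines y = a_i + i · x (there are 4 lines, with slopes 0, 1, ..., 3). Only the lines that attain the minimum somewhere contribute to roots; other lines are dominated. Here the surviving (envelope) indices are i = 3, i = 2, i = 1, i = 0.
Intersections between consecutive envelope lines give the roots: for adjacent envelope indices i < j the intersection is x = (a_i − a_j) / (j − i). Reading off the sorted break points: {-7, -6, 2}.
Verification: at each break x_0, at least two indices attain the minimum of min_i(a_i + i · x_0).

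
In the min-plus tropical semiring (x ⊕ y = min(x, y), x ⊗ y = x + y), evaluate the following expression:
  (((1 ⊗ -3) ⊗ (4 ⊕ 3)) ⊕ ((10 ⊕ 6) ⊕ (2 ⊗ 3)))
(((1 ⊗ -3) ⊗ (4 ⊕ 3)) ⊕ ((10 ⊕ 6) ⊕ (2 ⊗ 3))) = 1

Expand innermost to outermost. Recall ⊕ takes the minimum of its arguments and ⊗ takes their sum. Working out the expression (((1 ⊗ -3) ⊗ (4 ⊕ 3)) ⊕ ((10 ⊕ 6) ⊕ (2 ⊗ 3))) gives 1.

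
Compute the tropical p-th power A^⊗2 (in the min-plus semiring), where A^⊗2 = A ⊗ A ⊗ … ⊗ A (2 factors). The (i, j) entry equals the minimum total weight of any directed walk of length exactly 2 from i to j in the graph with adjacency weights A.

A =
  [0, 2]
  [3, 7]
A^⊗2 =
  [0, 2]
  [3, 5]

Each entry (A^⊗2)_ij equals the minimum over all length-2 walks i = v_0 → v_1 → … → v_2 = j of Σ_t A[v_t][v_{t+1}]. For example, for (i, j) = (0, 1) we minimise over 2 possible intermediate vertex sequences; the minimum is 2, attained along the walk 0 → 0 → 1.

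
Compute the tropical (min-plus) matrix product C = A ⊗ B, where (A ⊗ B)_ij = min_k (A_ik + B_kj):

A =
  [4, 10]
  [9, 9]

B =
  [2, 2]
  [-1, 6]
A ⊗ B =
  [6, 6]
  [8, 11]

Apply the min-plus product entry-by-entry:
  C[0][0] = min over k of (A[0][0] + B[0][0] = 4 + 2 = 6, A[0][1] + B[1][0] = 10 + -1 = 9) = 6 (attained at k = 0)
  C[0][1] = min over k of (A[0][0] + B[0][1] = 4 + 2 = 6, A[0][1] + B[1][1] = 10 + 6 = 16) = 6 (attained at k = 0)
  C[1][0] = min over k of (A[1][0] + B[0][0] = 9 + 2 = 11, A[1][1] + B[1][0] = 9 + -1 = 8) = 8 (attained at k = 1)
  C[1][1] = min over k of (A[1][0] + B[0][1] = 9 + 2 = 11, A[1][1] + B[1][1] = 9 + 6 = 15) = 11 (attained at k = 0)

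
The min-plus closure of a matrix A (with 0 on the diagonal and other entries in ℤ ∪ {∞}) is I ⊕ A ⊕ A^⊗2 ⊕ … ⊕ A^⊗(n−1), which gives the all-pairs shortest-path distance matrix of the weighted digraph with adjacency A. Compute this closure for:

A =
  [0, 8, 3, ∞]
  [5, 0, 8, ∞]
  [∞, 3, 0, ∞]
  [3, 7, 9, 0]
Closure =
  [0, 6, 3, ∞]
  [5, 0, 8, ∞]
  [8, 3, 0, ∞]
  [3, 7, 6, 0]

This is the Floyd-Warshall all-pairs shortest-path computation. For each intermediate vertex k = 0, 1, …, 3, update dist[i][j] ← min(dist[i][j], dist[i][k] + dist[k][j]). The final matrix gives, for each (i, j), the minimum total weight of any directed path from i to j (possibly empty when i = j).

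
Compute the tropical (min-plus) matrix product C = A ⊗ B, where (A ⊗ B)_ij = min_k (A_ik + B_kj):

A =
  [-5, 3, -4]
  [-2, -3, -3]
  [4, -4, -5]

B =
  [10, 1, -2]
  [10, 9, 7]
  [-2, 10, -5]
A ⊗ B =
  [-6, -4, -9]
  [-5, -1, -8]
  [-7, 5, -10]

Apply the min-plus product entry-by-entry:
  C[0][0] = min over k of (A[0][0] + B[0][0] = -5 + 10 = 5, A[0][1] + B[1][0] = 3 + 10 = 13, A[0][2] + B[2][0] = -4 + -2 = -6) = -6 (attained at k = 2)
  C[0][1] = min over k of (A[0][0] + B[0][1] = -5 + 1 = -4, A[0][1] + B[1][1] = 3 + 9 = 12, A[0][2] + B[2][1] = -4 + 10 = 6) = -4 (attained at k = 0)
  C[0][2] = min over k of (A[0][0] + B[0][2] = -5 + -2 = -7, A[0][1] + B[1][2] = 3 + 7 = 10, A[0][2] + B[2][2] = -4 + -5 = -9) = -9 (attained at k = 2)
  C[1][0] = min over k of (A[1][0] + B[0][0] = -2 + 10 = 8, A[1][1] + B[1][0] = -3 + 10 = 7, A[1][2] + B[2][0] = -3 + -2 = -5) = -5 (attained at k = 2)
  C[1][1] = min over k of (A[1][0] + B[0][1] = -2 + 1 = -1, A[1][1] + B[1][1] = -3 + 9 = 6, A[1][2] + B[2][1] = -3 + 10 = 7) = -1 (attained at k = 0)
  C[1][2] = min over k of (A[1][0] + B[0][2] = -2 + -2 = -4, A[1][1] + B[1][2] = -3 + 7 = 4, A[1][2] + B[2][2] = -3 + -5 = -8) = -8 (attained at k = 2)
  C[2][0] = min over k of (A[2][0] + B[0][0] = 4 + 10 = 14, A[2][1] + B[1][0] = -4 + 10 = 6, A[2][2] + B[2][0] = -5 + -2 = -7) = -7 (attained at k = 2)
  C[2][1] = min over k of (A[2][0] + B[0][1] = 4 + 1 = 5, A[2][1] + B[1][1] = -4 + 9 = 5, A[2][2] + B[2][1] = -5 + 10 = 5) = 5 (attained at k = 0)
  C[2][2] = min over k of (A[2][0] + B[0][2] = 4 + -2 = 2, A[2][1] + B[1][2] = -4 + 7 = 3, A[2][2] + B[2][2] = -5 + -5 = -10) = -10 (attained at k = 2)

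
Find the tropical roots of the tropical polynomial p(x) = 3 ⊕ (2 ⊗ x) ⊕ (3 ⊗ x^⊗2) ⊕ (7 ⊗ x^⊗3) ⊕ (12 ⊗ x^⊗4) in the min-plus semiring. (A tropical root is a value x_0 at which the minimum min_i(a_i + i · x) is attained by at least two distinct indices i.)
Roots: {-5, -4, -1, 1}

Each tropical root is a break point of the lower envelope of the lines y = a_i + i · x (there are 5 lines, with slopes 0, 1, ..., 4). Only the lines that attain the minimum somewhere contribute to roots; other lines are dominated. Here the surviving (envelope) indices are i = 4, i = 3, i = 2, i = 1, i = 0.
Intersections between consecutive envelope lines give the roots: for adjacent envelope indices i < j the intersection is x = (a_i − a_j) / (j − i). Reading off the sorted break points: {-5, -4, -1, 1}.
Verification: at each break x_0, at least two indices attain the minimum of min_i(a_i + i · x_0).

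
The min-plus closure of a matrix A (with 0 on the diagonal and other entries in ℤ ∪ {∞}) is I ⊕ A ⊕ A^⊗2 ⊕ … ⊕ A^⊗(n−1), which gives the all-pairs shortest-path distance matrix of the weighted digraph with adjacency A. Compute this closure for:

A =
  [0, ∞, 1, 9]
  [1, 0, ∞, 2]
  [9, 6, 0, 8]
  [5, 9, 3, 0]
Closure =
  [0, 7, 1, 9]
  [1, 0, 2, 2]
  [7, 6, 0, 8]
  [5, 9, 3, 0]

This is the Floyd-Warshall all-pairs shortest-path computation. For each intermediate vertex k = 0, 1, …, 3, update dist[i][j] ← min(dist[i][j], dist[i][k] + dist[k][j]). The final matrix gives, for each (i, j), the minimum total weight of any directed path from i to j (possibly empty when i = j).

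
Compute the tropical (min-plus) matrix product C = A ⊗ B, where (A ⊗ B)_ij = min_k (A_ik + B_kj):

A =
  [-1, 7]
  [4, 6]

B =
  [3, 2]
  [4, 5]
A ⊗ B =
  [2, 1]
  [7, 6]

Apply the min-plus product entry-by-entry:
  C[0][0] = min over k of (A[0][0] + B[0][0] = -1 + 3 = 2, A[0][1] + B[1][0] = 7 + 4 = 11) = 2 (attained at k = 0)
  C[0][1] = min over k of (A[0][0] + B[0][1] = -1 + 2 = 1, A[0][1] + B[1][1] = 7 + 5 = 12) = 1 (attained at k = 0)
  C[1][0] = min over k of (A[1][0] + B[0][0] = 4 + 3 = 7, A[1][1] + B[1][0] = 6 + 4 = 10) = 7 (attained at k = 0)
  C[1][1] = min over k of (A[1][0] + B[0][1] = 4 + 2 = 6, A[1][1] + B[1][1] = 6 + 5 = 11) = 6 (attained at k = 0)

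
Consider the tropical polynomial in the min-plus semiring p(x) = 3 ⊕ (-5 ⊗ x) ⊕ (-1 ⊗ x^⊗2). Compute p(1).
p(1) = -4

A tropical monomial a ⊗ x^⊗i evaluates to a + i · x. Evaluating each term at x = 1:
  Term 0 contributes 3 + 0 · 1 = 3
  Term 1 contributes -5 + 1 · 1 = -4
  Term 2 contributes -1 + 2 · 1 = 1
p(1) = ⊕ of these = min[3, -4, 1] = -4.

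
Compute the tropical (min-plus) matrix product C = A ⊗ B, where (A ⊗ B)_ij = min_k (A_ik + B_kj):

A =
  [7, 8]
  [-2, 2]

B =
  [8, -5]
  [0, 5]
A ⊗ B =
  [8, 2]
  [2, -7]

Apply the min-plus product entry-by-entry:
  C[0][0] = min over k of (A[0][0] + B[0][0] = 7 + 8 = 15, A[0][1] + B[1][0] = 8 + 0 = 8) = 8 (attained at k = 1)
  C[0][1] = min over k of (A[0][0] + B[0][1] = 7 + -5 = 2, A[0][1] + B[1][1] = 8 + 5 = 13) = 2 (attained at k = 0)
  C[1][0] = min over k of (A[1][0] + B[0][0] = -2 + 8 = 6, A[1][1] + B[1][0] = 2 + 0 = 2) = 2 (attained at k = 1)
  C[1][1] = min over k of (A[1][0] + B[0][1] = -2 + -5 = -7, A[1][1] + B[1][1] = 2 + 5 = 7) = -7 (attained at k = 0)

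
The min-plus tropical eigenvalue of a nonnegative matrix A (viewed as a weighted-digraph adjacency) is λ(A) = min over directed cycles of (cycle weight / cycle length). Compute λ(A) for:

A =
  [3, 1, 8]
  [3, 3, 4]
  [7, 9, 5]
λ(A) = 2

Enumerate directed cycles and compute their means (weight / length). Sample:
  cycle 0 → 0: weight = 3, length = 1, mean = 3/1 ≈ 3.000
  cycle 1 → 1: weight = 3, length = 1, mean = 3/1 ≈ 3.000
  cycle 2 → 2: weight = 5, length = 1, mean = 5/1 ≈ 5.000
  cycle 0 → 1 → 0: weight = 4, length = 2, mean = 4/2 ≈ 2.000
  cycle 0 → 2 → 0: weight = 15, length = 2, mean = 15/2 ≈ 7.500
  cycle 1 → 0 → 1: weight = 4, length = 2, mean = 4/2 ≈ 2.000
Minimum mean = 2.000, attained e.g. along the cycle 0 → 1 → 0 with weight 4 and length 2. So λ(A) = 4/2 = 2.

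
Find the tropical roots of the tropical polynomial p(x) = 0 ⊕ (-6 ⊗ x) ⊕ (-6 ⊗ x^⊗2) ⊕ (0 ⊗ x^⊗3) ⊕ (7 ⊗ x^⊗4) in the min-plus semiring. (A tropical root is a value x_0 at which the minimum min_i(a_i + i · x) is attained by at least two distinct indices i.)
Roots: {-7, -6, 0, 6}

Each tropical root is a break point of the lower envelope of the lines y = a_i + i · x (there are 5 lines, with slopes 0, 1, ..., 4). Only the lines that attain the minimum somewhere contribute to roots; other lines are dominated. Here the surviving (envelope) indices are i = 4, i = 3, i = 2, i = 1, i = 0.
Intersections between consecutive envelope lines give the roots: for adjacent envelope indices i < j the intersection is x = (a_i − a_j) / (j − i). Reading off the sorted break points: {-7, -6, 0, 6}.
Verification: at each break x_0, at least two indices attain the minimum of min_i(a_i + i · x_0).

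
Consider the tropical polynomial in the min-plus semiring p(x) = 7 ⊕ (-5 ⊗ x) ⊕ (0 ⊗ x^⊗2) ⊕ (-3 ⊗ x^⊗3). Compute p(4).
p(4) = -1

A tropical monomial a ⊗ x^⊗i evaluates to a + i · x. Evaluating each term at x = 4:
  Term 0 contributes 7 + 0 · 4 = 7
  Term 1 contributes -5 + 1 · 4 = -1
  Term 2 contributes 0 + 2 · 4 = 8
  Term 3 contributes -3 + 3 · 4 = 9
p(4) = ⊕ of these = min[7, -1, 8, 9] = -1.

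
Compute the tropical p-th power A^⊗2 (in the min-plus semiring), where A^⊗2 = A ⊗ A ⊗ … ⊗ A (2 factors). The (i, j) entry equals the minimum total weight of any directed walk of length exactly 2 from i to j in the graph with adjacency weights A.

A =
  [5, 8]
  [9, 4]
A^⊗2 =
  [10, 12]
  [13, 8]

Each entry (A^⊗2)_ij equals the minimum over all length-2 walks i = v_0 → v_1 → … → v_2 = j of Σ_t A[v_t][v_{t+1}]. For example, for (i, j) = (0, 1) we minimise over 2 possible intermediate vertex sequences; the minimum is 12, attained along the walk 0 → 1 → 1.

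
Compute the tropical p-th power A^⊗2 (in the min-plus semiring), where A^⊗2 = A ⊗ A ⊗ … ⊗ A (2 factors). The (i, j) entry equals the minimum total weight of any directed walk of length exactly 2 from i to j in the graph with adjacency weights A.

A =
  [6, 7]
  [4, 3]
A^⊗2 =
  [11, 10]
  [7, 6]

Each entry (A^⊗2)_ij equals the minimum over all length-2 walks i = v_0 → v_1 → … → v_2 = j of Σ_t A[v_t][v_{t+1}]. For example, for (i, j) = (0, 1) we minimise over 2 possible intermediate vertex sequences; the minimum is 10, attained along the walk 0 → 1 → 1.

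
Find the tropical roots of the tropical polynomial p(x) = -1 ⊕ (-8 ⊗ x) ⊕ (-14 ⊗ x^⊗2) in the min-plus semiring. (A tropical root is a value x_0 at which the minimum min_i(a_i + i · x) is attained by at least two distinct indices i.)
Roots: {6, 7}

Each tropical root is a break point of the lower envelope of the lines y = a_i + i · x (there are 3 lines, with slopes 0, 1, ..., 2). Only the lines that attain the minimum somewhere contribute to roots; other lines are dominated. Here the surviving (envelope) indices are i = 2, i = 1, i = 0.
Intersections between consecutive envelope lines give the roots: for adjacent envelope indices i < j the intersection is x = (a_i − a_j) / (j − i). Reading off the sorted break points: {6, 7}.
Verification: at each break x_0, at least two indices attain the minimum of min_i(a_i + i · x_0).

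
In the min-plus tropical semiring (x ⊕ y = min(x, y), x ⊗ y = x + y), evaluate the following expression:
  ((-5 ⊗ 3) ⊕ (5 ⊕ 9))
((-5 ⊗ 3) ⊕ (5 ⊕ 9)) = -2

Expand innermost to outermost. Recall ⊕ takes the minimum of its arguments and ⊗ takes their sum. Working out the expression ((-5 ⊗ 3) ⊕ (5 ⊕ 9)) gives -2.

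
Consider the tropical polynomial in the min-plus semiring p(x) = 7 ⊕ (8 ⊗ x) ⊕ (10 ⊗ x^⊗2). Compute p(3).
p(3) = 7

A tropical monomial a ⊗ x^⊗i evaluates to a + i · x. Evaluating each term at x = 3:
  Term 0 contributes 7 + 0 · 3 = 7
  Term 1 contributes 8 + 1 · 3 = 11
  Term 2 contributes 10 + 2 · 3 = 16
p(3) = ⊕ of these = min[7, 11, 16] = 7.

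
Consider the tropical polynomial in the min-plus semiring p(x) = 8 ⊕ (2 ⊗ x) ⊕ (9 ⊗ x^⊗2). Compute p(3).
p(3) = 5

A tropical monomial a ⊗ x^⊗i evaluates to a + i · x. Evaluating each term at x = 3:
  Term 0 contributes 8 + 0 · 3 = 8
  Term 1 contributes 2 + 1 · 3 = 5
  Term 2 contributes 9 + 2 · 3 = 15
p(3) = ⊕ of these = min[8, 5, 15] = 5.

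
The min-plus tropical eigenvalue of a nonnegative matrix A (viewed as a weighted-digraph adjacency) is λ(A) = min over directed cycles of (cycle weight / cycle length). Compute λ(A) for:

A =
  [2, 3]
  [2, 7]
λ(A) = 2

Enumerate directed cycles and compute their means (weight / length). Sample:
  cycle 0 → 0: weight = 2, length = 1, mean = 2/1 ≈ 2.000
  cycle 1 → 1: weight = 7, length = 1, mean = 7/1 ≈ 7.000
  cycle 0 → 1 → 0: weight = 5, length = 2, mean = 5/2 ≈ 2.500
  cycle 1 → 0 → 1: weight = 5, length = 2, mean = 5/2 ≈ 2.500
Minimum mean = 2.000, attained e.g. along the cycle 0 → 0 with weight 2 and length 1. So λ(A) = 2/1 = 2.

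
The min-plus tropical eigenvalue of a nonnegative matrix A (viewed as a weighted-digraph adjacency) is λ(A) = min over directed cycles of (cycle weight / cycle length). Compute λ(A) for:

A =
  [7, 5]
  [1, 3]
λ(A) = 3

Enumerate directed cycles and compute their means (weight / length). Sample:
  cycle 0 → 0: weight = 7, length = 1, mean = 7/1 ≈ 7.000
  cycle 1 → 1: weight = 3, length = 1, mean = 3/1 ≈ 3.000
  cycle 0 → 1 → 0: weight = 6, length = 2, mean = 6/2 ≈ 3.000
  cycle 1 → 0 → 1: weight = 6, length = 2, mean = 6/2 ≈ 3.000
Minimum mean = 3.000, attained e.g. along the cycle 1 → 1 with weight 3 and length 1. So λ(A) = 3/1 = 3.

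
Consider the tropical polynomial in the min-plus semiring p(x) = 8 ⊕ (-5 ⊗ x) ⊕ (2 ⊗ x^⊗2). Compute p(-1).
p(-1) = -6

A tropical monomial a ⊗ x^⊗i evaluates to a + i · x. Evaluating each term at x = -1:
  Term 0 contributes 8 + 0 · -1 = 8
  Term 1 contributes -5 + 1 · -1 = -6
  Term 2 contributes 2 + 2 · -1 = 0
p(-1) = ⊕ of these = min[8, -6, 0] = -6.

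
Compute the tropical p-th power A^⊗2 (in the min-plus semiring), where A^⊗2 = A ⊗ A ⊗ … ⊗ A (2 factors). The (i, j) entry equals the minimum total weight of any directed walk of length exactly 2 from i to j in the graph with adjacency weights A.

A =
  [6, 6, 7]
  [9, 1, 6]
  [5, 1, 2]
A^⊗2 =
  [12, 7, 9]
  [10, 2, 7]
  [7, 2, 4]

Each entry (A^⊗2)_ij equals the minimum over all length-2 walks i = v_0 → v_1 → … → v_2 = j of Σ_t A[v_t][v_{t+1}]. For example, for (i, j) = (0, 2) we minimise over 3 possible intermediate vertex sequences; the minimum is 9, attained along the walk 0 → 2 → 2.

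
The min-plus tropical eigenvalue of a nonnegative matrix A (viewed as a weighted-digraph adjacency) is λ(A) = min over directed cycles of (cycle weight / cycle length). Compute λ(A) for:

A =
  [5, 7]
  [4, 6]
λ(A) = 5

Enumerate directed cycles and compute their means (weight / length). Sample:
  cycle 0 → 0: weight = 5, length = 1, mean = 5/1 ≈ 5.000
  cycle 1 → 1: weight = 6, length = 1, mean = 6/1 ≈ 6.000
  cycle 0 → 1 → 0: weight = 11, length = 2, mean = 11/2 ≈ 5.500
  cycle 1 → 0 → 1: weight = 11, length = 2, mean = 11/2 ≈ 5.500
Minimum mean = 5.000, attained e.g. along the cycle 0 → 0 with weight 5 and length 1. So λ(A) = 5/1 = 5.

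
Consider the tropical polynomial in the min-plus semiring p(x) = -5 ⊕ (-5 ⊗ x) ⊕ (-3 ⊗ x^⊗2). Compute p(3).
p(3) = -5

A tropical monomial a ⊗ x^⊗i evaluates to a + i · x. Evaluating each term at x = 3:
  Term 0 contributes -5 + 0 · 3 = -5
  Term 1 contributes -5 + 1 · 3 = -2
  Term 2 contributes -3 + 2 · 3 = 3
p(3) = ⊕ of these = min[-5, -2, 3] = -5.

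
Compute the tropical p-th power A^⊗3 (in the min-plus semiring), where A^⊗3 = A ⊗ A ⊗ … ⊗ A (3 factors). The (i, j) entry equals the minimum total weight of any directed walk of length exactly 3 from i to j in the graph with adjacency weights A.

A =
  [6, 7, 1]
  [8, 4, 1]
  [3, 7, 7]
A^⊗3 =
  [10, 11, 5]
  [8, 11, 5]
  [7, 11, 10]

Each entry (A^⊗3)_ij equals the minimum over all length-3 walks i = v_0 → v_1 → … → v_3 = j of Σ_t A[v_t][v_{t+1}]. For example, for (i, j) = (0, 2) we minimise over 9 possible intermediate vertex sequences; the minimum is 5, attained along the walk 0 → 2 → 0 → 2.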